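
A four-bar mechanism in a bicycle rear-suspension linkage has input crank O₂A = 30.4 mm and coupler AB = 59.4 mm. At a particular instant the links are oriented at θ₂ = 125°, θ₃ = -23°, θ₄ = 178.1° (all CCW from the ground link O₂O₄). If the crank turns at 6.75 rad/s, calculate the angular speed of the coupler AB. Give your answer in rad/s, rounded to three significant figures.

7.67

ω₂ = 6.75 rad/s
Differentiating the loop-closure r₂e^{iθ₂}+r₃e^{iθ₃}=r₁+r₄e^{iθ₄} gives r₂ω₂e^{iθ₂}+r₃ω₃e^{iθ₃}=r₄ω₄e^{iθ₄}.
Eliminating the other unknown: ω₃ = r₂ω₂ sin(θ₄−θ₂) / [r₃ sin(θ₃−θ₄)].
Numerator sine = +0.79968; denominator sine = +0.36000.
Result = 0.0304·6.75·(+0.79968) / (0.0594·(+0.36000)) = +7.6738 rad/s; magnitude 7.6738 rad/s.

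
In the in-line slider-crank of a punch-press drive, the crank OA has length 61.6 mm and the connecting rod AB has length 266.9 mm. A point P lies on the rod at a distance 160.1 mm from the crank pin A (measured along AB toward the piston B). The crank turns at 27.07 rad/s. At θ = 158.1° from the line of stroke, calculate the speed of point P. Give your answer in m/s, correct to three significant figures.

ω = 27.07 rad/s.  Crank-pin speed |V_A| = rω = 1.6675 m/s, perpendicular to OA.
Rod angle: sinφ = −(r/L) sinθ ⇒ φ = -4.938°; ω_rod = −rω cosθ/√(L²−r²sin²θ) = +5.8184 rad/s.
V_P = V_A + ω_rod × AP, with AP = 0.1601 m along the rod.
Components: V_Px = −rω sinθ − a·ω_rod·sinφ = -0.54177 m/s;  V_Py = rω cosθ + a·ω_rod·cosφ = -0.6191 m/s.
|V_P| = √(V_Px² + V_Py²) = 0.82268 m/s.

0.823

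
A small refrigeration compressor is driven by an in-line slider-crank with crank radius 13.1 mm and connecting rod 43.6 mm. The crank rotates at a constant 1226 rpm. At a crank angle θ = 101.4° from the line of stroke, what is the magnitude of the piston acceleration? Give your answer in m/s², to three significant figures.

105

ω = 2π·1226/60 = 128.4 rad/s
x(θ) = r cosθ + √(L² − r² sin²θ); with ω constant, a = ω²·d²x/dθ².
d²x/dθ² = −r cosθ − r²(cos2θ)/√u − r⁴ sin²2θ/(4u^{3/2}),  u = L² − r² sin²θ = 0.00173605 m².
Substituting r = 0.0131 m, L = 0.0436 m, θ = 101.4°: d²x/dθ² = +0.0063709 m.
a = ω²·d²x/dθ² = (128.4)²·(+0.0063709) = +105.01 m/s²;  |a| = 105.01 m/s².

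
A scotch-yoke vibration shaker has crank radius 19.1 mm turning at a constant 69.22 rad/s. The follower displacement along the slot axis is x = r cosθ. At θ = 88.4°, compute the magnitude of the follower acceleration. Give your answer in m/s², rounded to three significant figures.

2.56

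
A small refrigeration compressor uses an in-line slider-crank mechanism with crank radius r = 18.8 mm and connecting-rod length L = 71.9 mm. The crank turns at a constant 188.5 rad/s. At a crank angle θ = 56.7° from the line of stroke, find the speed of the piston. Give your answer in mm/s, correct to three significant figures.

ω = 188.5 rad/s
For an in-line slider-crank, x = r cosθ + √(L² − r² sin²θ), so v = −rω sinθ·[1 + r cosθ/√(L² − r² sin²θ)].
With r = 0.0188 m, L = 0.0719 m, θ = 56.7°: √(L² − r² sin²θ) = 0.070162 m.
v = −0.0188·188.5·0.83581·[1 + 0.0188·0.54902/0.070162] = -3.3977 m/s.
|v| = 3.3977 m/s = 3397.7 mm/s.

3400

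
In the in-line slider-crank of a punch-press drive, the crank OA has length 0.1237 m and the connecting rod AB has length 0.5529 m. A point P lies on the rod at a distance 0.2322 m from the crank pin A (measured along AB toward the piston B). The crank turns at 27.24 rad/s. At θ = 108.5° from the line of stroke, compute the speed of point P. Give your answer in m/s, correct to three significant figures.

3.16

ω = 27.24 rad/s.  Crank-pin speed |V_A| = rω = 3.3696 m/s, perpendicular to OA.
Rod angle: sinφ = −(r/L) sinθ ⇒ φ = -12.249°; ω_rod = −rω cosθ/√(L²−r²sin²θ) = +1.9788 rad/s.
V_P = V_A + ω_rod × AP, with AP = 0.2322 m along the rod.
Components: V_Px = −rω sinθ − a·ω_rod·sinφ = -3.098 m/s;  V_Py = rω cosθ + a·ω_rod·cosφ = -0.62016 m/s.
|V_P| = √(V_Px² + V_Py²) = 3.1594 m/s.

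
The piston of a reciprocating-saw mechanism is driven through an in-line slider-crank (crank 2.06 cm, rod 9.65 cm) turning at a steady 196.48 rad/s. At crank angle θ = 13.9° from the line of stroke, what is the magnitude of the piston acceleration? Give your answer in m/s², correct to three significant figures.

ω = 196.5 rad/s
x(θ) = r cosθ + √(L² − r² sin²θ); with ω constant, a = ω²·d²x/dθ².
d²x/dθ² = −r cosθ − r²(cos2θ)/√u − r⁴ sin²2θ/(4u^{3/2}),  u = L² − r² sin²θ = 0.00928776 m².
Substituting r = 0.0206 m, L = 0.0965 m, θ = 13.9°: d²x/dθ² = -0.023903 m.
a = ω²·d²x/dθ² = (196.5)²·(-0.023903) = -922.75 m/s²;  |a| = 922.75 m/s².

923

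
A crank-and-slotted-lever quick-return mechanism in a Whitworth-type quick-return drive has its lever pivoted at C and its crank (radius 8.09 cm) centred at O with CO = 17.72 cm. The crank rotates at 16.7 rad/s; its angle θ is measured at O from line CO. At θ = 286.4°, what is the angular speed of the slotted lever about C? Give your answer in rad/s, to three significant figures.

3.84

ω = 16.7 rad/s
Crank pin A relative to C: A = (d + r cosθ, r sinθ); lever angle φ = atan2(r sinθ, d + r cosθ).
Differentiating tanφ: φ̇ = rω(d cosθ + r)/(d² + r² + 2dr cosθ).
d² + r² + 2dr cosθ = |CA|² = 0.0460397 m²;  d cosθ + r = +0.13093 m.
|ω_lever| = |0.0809·16.7·+0.13093| / 0.0460397 = 3.8422 rad/s.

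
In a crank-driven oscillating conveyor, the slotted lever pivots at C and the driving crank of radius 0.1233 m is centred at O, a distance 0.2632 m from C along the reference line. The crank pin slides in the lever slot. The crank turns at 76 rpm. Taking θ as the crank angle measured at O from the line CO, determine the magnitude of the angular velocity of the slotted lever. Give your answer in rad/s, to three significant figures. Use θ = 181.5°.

7.00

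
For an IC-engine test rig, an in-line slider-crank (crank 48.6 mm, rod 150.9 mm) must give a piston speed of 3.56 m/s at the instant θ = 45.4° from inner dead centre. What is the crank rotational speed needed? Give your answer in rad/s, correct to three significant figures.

83.5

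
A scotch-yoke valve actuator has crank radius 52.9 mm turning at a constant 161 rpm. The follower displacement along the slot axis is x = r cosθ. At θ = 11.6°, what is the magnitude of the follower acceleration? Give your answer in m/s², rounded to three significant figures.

ω = 16.86 rad/s (from 161 rpm).
x = r cosθ ⇒ ẍ = −rω² cosθ (ω constant).
|a| = rω²|cosθ| = 0.0529·(16.86)²·|cos 11.6°| = 14.73 m/s².

14.7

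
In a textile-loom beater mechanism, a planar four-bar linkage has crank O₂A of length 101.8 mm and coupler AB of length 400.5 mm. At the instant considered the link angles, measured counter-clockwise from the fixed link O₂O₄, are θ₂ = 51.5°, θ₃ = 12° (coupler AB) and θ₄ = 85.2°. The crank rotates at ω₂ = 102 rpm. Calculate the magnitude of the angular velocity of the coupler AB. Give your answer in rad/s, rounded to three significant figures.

1.57

ω₂ = 10.68 rad/s (from 102 rpm).
Differentiating the loop-closure r₂e^{iθ₂}+r₃e^{iθ₃}=r₁+r₄e^{iθ₄} gives r₂ω₂e^{iθ₂}+r₃ω₃e^{iθ₃}=r₄ω₄e^{iθ₄}.
Eliminating the other unknown: ω₃ = r₂ω₂ sin(θ₄−θ₂) / [r₃ sin(θ₃−θ₄)].
Numerator sine = +0.55484; denominator sine = -0.95732.
Result = 0.1018·10.68·(+0.55484) / (0.4005·(-0.95732)) = -1.5736 rad/s; magnitude 1.5736 rad/s.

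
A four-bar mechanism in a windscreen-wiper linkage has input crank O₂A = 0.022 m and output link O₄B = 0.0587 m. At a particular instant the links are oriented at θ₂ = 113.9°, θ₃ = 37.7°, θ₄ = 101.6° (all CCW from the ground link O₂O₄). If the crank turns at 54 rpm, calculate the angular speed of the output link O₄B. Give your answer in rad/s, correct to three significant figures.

2.29

ω₂ = 5.655 rad/s (from 54 rpm).
Differentiating the loop-closure r₂e^{iθ₂}+r₃e^{iθ₃}=r₁+r₄e^{iθ₄} gives r₂ω₂e^{iθ₂}+r₃ω₃e^{iθ₃}=r₄ω₄e^{iθ₄}.
Eliminating the other unknown: ω₄ = r₂ω₂ sin(θ₂−θ₃) / [r₄ sin(θ₄−θ₃)].
Numerator sine = +0.97113; denominator sine = +0.89803.
Result = 0.022·5.655·(+0.97113) / (0.0587·(+0.89803)) = +2.2919 rad/s; magnitude 2.2919 rad/s.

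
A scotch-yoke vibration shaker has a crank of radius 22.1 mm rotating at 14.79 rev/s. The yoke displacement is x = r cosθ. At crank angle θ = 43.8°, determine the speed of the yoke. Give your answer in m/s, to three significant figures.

1.42

ω = 92.93 rad/s (from 14.79 rev/s).
x = r cosθ ⇒ ẋ = −rω sinθ.
|v| = rω|sinθ| = 0.0221·92.93·|sin 43.8°| = 1.4215 m/s.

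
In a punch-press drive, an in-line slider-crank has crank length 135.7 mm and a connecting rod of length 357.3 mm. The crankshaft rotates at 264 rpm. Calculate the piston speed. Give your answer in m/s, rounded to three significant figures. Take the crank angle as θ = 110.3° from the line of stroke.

3.02

ω = 2π·264/60 = 27.65 rad/s
For an in-line slider-crank, x = r cosθ + √(L² − r² sin²θ), so v = −rω sinθ·[1 + r cosθ/√(L² − r² sin²θ)].
With r = 0.1357 m, L = 0.3573 m, θ = 110.3°: √(L² − r² sin²θ) = 0.33386 m.
v = −0.1357·27.65·0.93789·[1 + 0.1357·-0.34694/0.33386] = -3.0224 m/s.
|v| = 3.0224 m/s.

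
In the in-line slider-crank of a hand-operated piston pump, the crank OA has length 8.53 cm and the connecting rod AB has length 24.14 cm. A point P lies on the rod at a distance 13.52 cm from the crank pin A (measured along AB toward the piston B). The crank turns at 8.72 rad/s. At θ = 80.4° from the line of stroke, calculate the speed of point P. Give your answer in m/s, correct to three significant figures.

0.761

ω = 8.72 rad/s.  Crank-pin speed |V_A| = rω = 0.74382 m/s, perpendicular to OA.
Rod angle: sinφ = −(r/L) sinθ ⇒ φ = -20.390°; ω_rod = −rω cosθ/√(L²−r²sin²θ) = -0.54821 rad/s.
V_P = V_A + ω_rod × AP, with AP = 0.1352 m along the rod.
Components: V_Px = −rω sinθ − a·ω_rod·sinφ = -0.75922 m/s;  V_Py = rω cosθ + a·ω_rod·cosφ = +0.054572 m/s.
|V_P| = √(V_Px² + V_Py²) = 0.76118 m/s.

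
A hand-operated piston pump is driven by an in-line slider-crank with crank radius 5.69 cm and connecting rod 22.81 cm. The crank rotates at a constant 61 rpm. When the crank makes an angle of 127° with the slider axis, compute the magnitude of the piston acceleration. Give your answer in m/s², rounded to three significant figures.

ω = 2π·61/60 = 6.388 rad/s
x(θ) = r cosθ + √(L² − r² sin²θ); with ω constant, a = ω²·d²x/dθ².
d²x/dθ² = −r cosθ − r²(cos2θ)/√u − r⁴ sin²2θ/(4u^{3/2}),  u = L² − r² sin²θ = 0.0499646 m².
Substituting r = 0.0569 m, L = 0.2281 m, θ = 127°: d²x/dθ² = +0.038019 m.
a = ω²·d²x/dθ² = (6.388)²·(+0.038019) = +1.5514 m/s²;  |a| = 1.5514 m/s².

1.55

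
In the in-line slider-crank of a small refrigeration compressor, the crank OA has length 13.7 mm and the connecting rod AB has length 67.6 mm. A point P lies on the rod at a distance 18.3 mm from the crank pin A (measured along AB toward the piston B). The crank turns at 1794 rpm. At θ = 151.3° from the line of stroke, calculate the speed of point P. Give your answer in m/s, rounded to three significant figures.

ω = 187.9 rad/s.  Crank-pin speed |V_A| = rω = 2.5738 m/s, perpendicular to OA.
Rod angle: sinφ = −(r/L) sinθ ⇒ φ = -5.585°; ω_rod = −rω cosθ/√(L²−r²sin²θ) = +33.555 rad/s.
V_P = V_A + ω_rod × AP, with AP = 0.0183 m along the rod.
Components: V_Px = −rω sinθ − a·ω_rod·sinφ = -1.1762 m/s;  V_Py = rω cosθ + a·ω_rod·cosφ = -1.6464 m/s.
|V_P| = √(V_Px² + V_Py²) = 2.0234 m/s.

2.02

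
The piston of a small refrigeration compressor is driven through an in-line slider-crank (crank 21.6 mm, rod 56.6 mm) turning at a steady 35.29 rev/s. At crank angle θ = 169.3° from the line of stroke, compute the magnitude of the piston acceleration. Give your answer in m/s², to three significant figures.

ω = 2π·35.3 = 221.7 rad/s
x(θ) = r cosθ + √(L² − r² sin²θ); with ω constant, a = ω²·d²x/dθ².
d²x/dθ² = −r cosθ − r²(cos2θ)/√u − r⁴ sin²2θ/(4u^{3/2}),  u = L² − r² sin²θ = 0.00318748 m².
Substituting r = 0.0216 m, L = 0.0566 m, θ = 169.3°: d²x/dθ² = +0.01349 m.
a = ω²·d²x/dθ² = (221.7)²·(+0.01349) = +663.25 m/s²;  |a| = 663.25 m/s².

663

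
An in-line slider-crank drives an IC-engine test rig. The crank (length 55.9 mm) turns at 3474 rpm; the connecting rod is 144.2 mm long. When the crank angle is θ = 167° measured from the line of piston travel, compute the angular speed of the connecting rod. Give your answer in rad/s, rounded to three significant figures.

ω = 363.8 rad/s (converted from 3474 rpm).
The rod makes angle φ with the slider axis where L sinφ = r sinθ; differentiating, L cosφ·φ̇ = r ω cosθ.
L cosφ = √(L² − r² sin²θ) = 0.14365 m.
|ω_rod| = r ω |cosθ| / √(L² − r² sin²θ) = 0.0559·363.8·0.97437/0.14365 = 137.94 rad/s.

138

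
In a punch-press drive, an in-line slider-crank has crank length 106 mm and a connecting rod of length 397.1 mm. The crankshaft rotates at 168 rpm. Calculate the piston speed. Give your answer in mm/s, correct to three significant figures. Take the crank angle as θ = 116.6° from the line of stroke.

1460

ω = 2π·168/60 = 17.59 rad/s
For an in-line slider-crank, x = r cosθ + √(L² − r² sin²θ), so v = −rω sinθ·[1 + r cosθ/√(L² − r² sin²θ)].
With r = 0.106 m, L = 0.3971 m, θ = 116.6°: √(L² − r² sin²θ) = 0.38562 m.
v = −0.106·17.59·0.89415·[1 + 0.106·-0.44776/0.38562] = -1.4622 m/s.
|v| = 1.4622 m/s = 1462.2 mm/s.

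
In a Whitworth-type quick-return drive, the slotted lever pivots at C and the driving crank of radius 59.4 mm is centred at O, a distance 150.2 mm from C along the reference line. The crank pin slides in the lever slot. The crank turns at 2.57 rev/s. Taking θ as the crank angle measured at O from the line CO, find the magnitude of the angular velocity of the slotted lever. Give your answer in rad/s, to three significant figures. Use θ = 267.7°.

2.02

ω = 16.15 rad/s (from 2.57 rev/s).
Crank pin A relative to C: A = (d + r cosθ, r sinθ); lever angle φ = atan2(r sinθ, d + r cosθ).
Differentiating tanφ: φ̇ = rω(d cosθ + r)/(d² + r² + 2dr cosθ).
d² + r² + 2dr cosθ = |CA|² = 0.0253723 m²;  d cosθ + r = +0.053372 m.
|ω_lever| = |0.0594·16.15·+0.053372| / 0.0253723 = 2.0177 rad/s.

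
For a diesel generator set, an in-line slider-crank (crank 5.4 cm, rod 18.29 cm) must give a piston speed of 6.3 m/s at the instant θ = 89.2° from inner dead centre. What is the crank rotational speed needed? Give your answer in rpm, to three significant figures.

For an in-line slider-crank, |v_piston| = rω|sinθ|·[1 + r cosθ/√(L² − r² sin²θ)].
With r = 0.054 m, L = 0.1829 m, θ = 89.2°: the bracketed kinematic factor |dx/dθ| = 0.054228 m.
ω = v/|dx/dθ| = 6.3/0.054228 = 116.18 rad/s.
N = 60ω/(2π) = 1109.4 rpm.

1110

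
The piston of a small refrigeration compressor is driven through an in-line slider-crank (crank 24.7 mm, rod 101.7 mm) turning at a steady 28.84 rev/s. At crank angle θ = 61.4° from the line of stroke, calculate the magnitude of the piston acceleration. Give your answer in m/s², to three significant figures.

281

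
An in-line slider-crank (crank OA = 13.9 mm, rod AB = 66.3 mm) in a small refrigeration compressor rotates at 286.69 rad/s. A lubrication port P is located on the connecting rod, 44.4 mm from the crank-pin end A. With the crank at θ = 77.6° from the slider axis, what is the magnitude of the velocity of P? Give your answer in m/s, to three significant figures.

ω = 286.7 rad/s.  Crank-pin speed |V_A| = rω = 3.985 m/s, perpendicular to OA.
Rod angle: sinφ = −(r/L) sinθ ⇒ φ = -11.816°; ω_rod = −rω cosθ/√(L²−r²sin²θ) = -13.186 rad/s.
V_P = V_A + ω_rod × AP, with AP = 0.0444 m along the rod.
Components: V_Px = −rω sinθ − a·ω_rod·sinφ = -4.0119 m/s;  V_Py = rω cosθ + a·ω_rod·cosφ = +0.28266 m/s.
|V_P| = √(V_Px² + V_Py²) = 4.0219 m/s.

4.02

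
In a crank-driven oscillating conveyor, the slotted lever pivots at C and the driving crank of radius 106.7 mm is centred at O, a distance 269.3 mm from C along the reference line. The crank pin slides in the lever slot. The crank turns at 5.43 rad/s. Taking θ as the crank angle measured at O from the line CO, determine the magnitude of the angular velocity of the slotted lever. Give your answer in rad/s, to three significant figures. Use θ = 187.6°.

ω = 5.43 rad/s
Crank pin A relative to C: A = (d + r cosθ, r sinθ); lever angle φ = atan2(r sinθ, d + r cosθ).
Differentiating tanφ: φ̇ = rω(d cosθ + r)/(d² + r² + 2dr cosθ).
d² + r² + 2dr cosθ = |CA|² = 0.0269436 m²;  d cosθ + r = -0.16023 m.
|ω_lever| = |0.1067·5.43·-0.16023| / 0.0269436 = 3.4456 rad/s.

3.45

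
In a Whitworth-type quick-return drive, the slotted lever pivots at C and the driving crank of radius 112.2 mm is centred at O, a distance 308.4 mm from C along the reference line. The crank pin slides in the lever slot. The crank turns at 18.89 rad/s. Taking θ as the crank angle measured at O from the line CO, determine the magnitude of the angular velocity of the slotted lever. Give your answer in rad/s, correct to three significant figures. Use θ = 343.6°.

ω = 18.89 rad/s
Crank pin A relative to C: A = (d + r cosθ, r sinθ); lever angle φ = atan2(r sinθ, d + r cosθ).
Differentiating tanφ: φ̇ = rω(d cosθ + r)/(d² + r² + 2dr cosθ).
d² + r² + 2dr cosθ = |CA|² = 0.174089 m²;  d cosθ + r = +0.40805 m.
|ω_lever| = |0.1122·18.89·+0.40805| / 0.174089 = 4.9679 rad/s.

4.97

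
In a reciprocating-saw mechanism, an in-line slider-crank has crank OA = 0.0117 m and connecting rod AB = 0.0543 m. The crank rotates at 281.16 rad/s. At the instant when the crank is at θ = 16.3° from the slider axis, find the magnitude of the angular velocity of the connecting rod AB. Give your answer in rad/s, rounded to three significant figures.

ω = 281.2 rad/s
The rod makes angle φ with the slider axis where L sinφ = r sinθ; differentiating, L cosφ·φ̇ = r ω cosθ.
L cosφ = √(L² − r² sin²θ) = 0.054201 m.
|ω_rod| = r ω |cosθ| / √(L² − r² sin²θ) = 0.0117·281.2·0.95981/0.054201 = 58.253 rad/s.

58.3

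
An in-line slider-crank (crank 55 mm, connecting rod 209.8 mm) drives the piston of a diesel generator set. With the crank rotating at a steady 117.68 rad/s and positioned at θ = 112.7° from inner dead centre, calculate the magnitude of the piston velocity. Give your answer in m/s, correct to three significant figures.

5.35

ω = 117.7 rad/s
For an in-line slider-crank, x = r cosθ + √(L² − r² sin²θ), so v = −rω sinθ·[1 + r cosθ/√(L² − r² sin²θ)].
With r = 0.055 m, L = 0.2098 m, θ = 112.7°: √(L² − r² sin²θ) = 0.20357 m.
v = −0.055·117.7·0.92254·[1 + 0.055·-0.38591/0.20357] = -5.3485 m/s.
|v| = 5.3485 m/s.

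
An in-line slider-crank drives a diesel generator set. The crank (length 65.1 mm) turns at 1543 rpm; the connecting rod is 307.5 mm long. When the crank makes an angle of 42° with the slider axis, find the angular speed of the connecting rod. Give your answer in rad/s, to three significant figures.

ω = 161.6 rad/s (converted from 1543 rpm).
The rod makes angle φ with the slider axis where L sinφ = r sinθ; differentiating, L cosφ·φ̇ = r ω cosθ.
L cosφ = √(L² − r² sin²θ) = 0.3044 m.
|ω_rod| = r ω |cosθ| / √(L² − r² sin²θ) = 0.0651·161.6·0.74314/0.3044 = 25.681 rad/s.

25.7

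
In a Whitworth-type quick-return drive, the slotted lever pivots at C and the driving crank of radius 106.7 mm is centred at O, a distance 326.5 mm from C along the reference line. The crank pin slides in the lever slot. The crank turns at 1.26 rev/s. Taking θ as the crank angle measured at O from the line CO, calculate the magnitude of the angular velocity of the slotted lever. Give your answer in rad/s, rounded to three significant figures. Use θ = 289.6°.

1.29

ω = 7.917 rad/s (from 1.26 rev/s).
Crank pin A relative to C: A = (d + r cosθ, r sinθ); lever angle φ = atan2(r sinθ, d + r cosθ).
Differentiating tanφ: φ̇ = rω(d cosθ + r)/(d² + r² + 2dr cosθ).
d² + r² + 2dr cosθ = |CA|² = 0.14136 m²;  d cosθ + r = +0.21622 m.
|ω_lever| = |0.1067·7.917·+0.21622| / 0.14136 = 1.2921 rad/s.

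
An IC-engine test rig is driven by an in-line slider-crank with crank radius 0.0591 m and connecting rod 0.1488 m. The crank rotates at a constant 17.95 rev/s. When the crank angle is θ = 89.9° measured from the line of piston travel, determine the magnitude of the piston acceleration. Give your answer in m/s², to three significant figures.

ω = 2π·17.9 = 112.8 rad/s
x(θ) = r cosθ + √(L² − r² sin²θ); with ω constant, a = ω²·d²x/dθ².
d²x/dθ² = −r cosθ − r²(cos2θ)/√u − r⁴ sin²2θ/(4u^{3/2}),  u = L² − r² sin²θ = 0.0186486 m².
Substituting r = 0.0591 m, L = 0.1488 m, θ = 89.9°: d²x/dθ² = +0.025474 m.
a = ω²·d²x/dθ² = (112.8)²·(+0.025474) = +324.03 m/s²;  |a| = 324.03 m/s².

324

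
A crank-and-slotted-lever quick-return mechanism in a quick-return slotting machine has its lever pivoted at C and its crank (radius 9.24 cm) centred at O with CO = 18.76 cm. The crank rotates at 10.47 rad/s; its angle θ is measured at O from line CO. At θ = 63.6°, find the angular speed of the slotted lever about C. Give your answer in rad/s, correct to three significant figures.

ω = 10.47 rad/s
Crank pin A relative to C: A = (d + r cosθ, r sinθ); lever angle φ = atan2(r sinθ, d + r cosθ).
Differentiating tanφ: φ̇ = rω(d cosθ + r)/(d² + r² + 2dr cosθ).
d² + r² + 2dr cosθ = |CA|² = 0.0591463 m²;  d cosθ + r = +0.17581 m.
|ω_lever| = |0.0924·10.47·+0.17581| / 0.0591463 = 2.8757 rad/s.

2.88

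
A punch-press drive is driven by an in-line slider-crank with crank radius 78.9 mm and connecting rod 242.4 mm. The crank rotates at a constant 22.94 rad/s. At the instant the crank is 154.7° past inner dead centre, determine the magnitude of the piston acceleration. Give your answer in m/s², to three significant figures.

28.7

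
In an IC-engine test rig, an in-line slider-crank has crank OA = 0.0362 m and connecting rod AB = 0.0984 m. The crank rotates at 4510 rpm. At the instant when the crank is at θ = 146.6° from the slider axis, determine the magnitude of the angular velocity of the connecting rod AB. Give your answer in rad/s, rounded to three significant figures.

148

ω = 472.3 rad/s (converted from 4510 rpm).
The rod makes angle φ with the slider axis where L sinφ = r sinθ; differentiating, L cosφ·φ̇ = r ω cosθ.
L cosφ = √(L² − r² sin²θ) = 0.096361 m.
|ω_rod| = r ω |cosθ| / √(L² − r² sin²θ) = 0.0362·472.3·0.83485/0.096361 = 148.12 rad/s.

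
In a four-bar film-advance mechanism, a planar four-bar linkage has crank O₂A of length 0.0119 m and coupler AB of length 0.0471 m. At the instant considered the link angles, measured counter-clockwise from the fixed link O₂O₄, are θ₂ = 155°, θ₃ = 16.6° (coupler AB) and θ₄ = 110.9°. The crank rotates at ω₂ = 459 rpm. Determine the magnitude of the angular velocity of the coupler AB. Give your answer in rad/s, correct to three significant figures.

8.48

ω₂ = 48.07 rad/s (from 459 rpm).
Differentiating the loop-closure r₂e^{iθ₂}+r₃e^{iθ₃}=r₁+r₄e^{iθ₄} gives r₂ω₂e^{iθ₂}+r₃ω₃e^{iθ₃}=r₄ω₄e^{iθ₄}.
Eliminating the other unknown: ω₃ = r₂ω₂ sin(θ₄−θ₂) / [r₃ sin(θ₃−θ₄)].
Numerator sine = -0.69591; denominator sine = -0.99719.
Result = 0.0119·48.07·(-0.69591) / (0.0471·(-0.99719)) = +8.4751 rad/s; magnitude 8.4751 rad/s.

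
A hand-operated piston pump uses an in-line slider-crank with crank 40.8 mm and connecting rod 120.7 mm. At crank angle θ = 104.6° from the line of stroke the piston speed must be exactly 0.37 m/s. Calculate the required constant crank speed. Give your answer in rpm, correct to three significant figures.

For an in-line slider-crank, |v_piston| = rω|sinθ|·[1 + r cosθ/√(L² − r² sin²θ)].
With r = 0.0408 m, L = 0.1207 m, θ = 104.6°: the bracketed kinematic factor |dx/dθ| = 0.035923 m.
ω = v/|dx/dθ| = 0.37/0.035923 = 10.3 rad/s.
N = 60ω/(2π) = 98.357 rpm.

98.4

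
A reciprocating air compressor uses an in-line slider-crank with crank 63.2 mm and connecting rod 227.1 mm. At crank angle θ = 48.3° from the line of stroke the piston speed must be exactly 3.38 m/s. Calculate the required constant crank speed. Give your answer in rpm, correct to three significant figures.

575

For an in-line slider-crank, |v_piston| = rω|sinθ|·[1 + r cosθ/√(L² − r² sin²θ)].
With r = 0.0632 m, L = 0.2271 m, θ = 48.3°: the bracketed kinematic factor |dx/dθ| = 0.056118 m.
ω = v/|dx/dθ| = 3.38/0.056118 = 60.23 rad/s.
N = 60ω/(2π) = 575.15 rpm.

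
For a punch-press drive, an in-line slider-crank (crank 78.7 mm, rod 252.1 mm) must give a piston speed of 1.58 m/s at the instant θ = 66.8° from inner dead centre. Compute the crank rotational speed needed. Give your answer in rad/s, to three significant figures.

19.4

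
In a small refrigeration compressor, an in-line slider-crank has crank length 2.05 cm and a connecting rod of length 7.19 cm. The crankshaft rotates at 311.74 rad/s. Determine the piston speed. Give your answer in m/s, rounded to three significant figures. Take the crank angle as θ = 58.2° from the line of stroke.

6.27

ω = 311.7 rad/s
For an in-line slider-crank, x = r cosθ + √(L² − r² sin²θ), so v = −rω sinθ·[1 + r cosθ/√(L² − r² sin²θ)].
With r = 0.0205 m, L = 0.0719 m, θ = 58.2°: √(L² − r² sin²θ) = 0.069757 m.
v = −0.0205·311.7·0.84989·[1 + 0.0205·0.52696/0.069757] = -6.2725 m/s.
|v| = 6.2725 m/s.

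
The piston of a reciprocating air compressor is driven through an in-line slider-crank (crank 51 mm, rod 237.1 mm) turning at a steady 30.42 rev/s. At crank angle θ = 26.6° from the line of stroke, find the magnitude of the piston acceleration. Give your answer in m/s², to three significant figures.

1910

ω = 2π·30.4 = 191.1 rad/s
x(θ) = r cosθ + √(L² − r² sin²θ); with ω constant, a = ω²·d²x/dθ².
d²x/dθ² = −r cosθ − r²(cos2θ)/√u − r⁴ sin²2θ/(4u^{3/2}),  u = L² − r² sin²θ = 0.0556949 m².
Substituting r = 0.051 m, L = 0.2371 m, θ = 26.6°: d²x/dθ² = -0.052286 m.
a = ω²·d²x/dθ² = (191.1)²·(-0.052286) = -1910.1 m/s²;  |a| = 1910.1 m/s².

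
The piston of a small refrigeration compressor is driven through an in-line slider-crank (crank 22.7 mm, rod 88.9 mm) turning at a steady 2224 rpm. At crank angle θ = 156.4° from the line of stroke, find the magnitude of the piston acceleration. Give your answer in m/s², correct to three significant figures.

ω = 2π·2224/60 = 232.9 rad/s
x(θ) = r cosθ + √(L² − r² sin²θ); with ω constant, a = ω²·d²x/dθ².
d²x/dθ² = −r cosθ − r²(cos2θ)/√u − r⁴ sin²2θ/(4u^{3/2}),  u = L² − r² sin²θ = 0.00782062 m².
Substituting r = 0.0227 m, L = 0.0889 m, θ = 156.4°: d²x/dθ² = +0.016791 m.
a = ω²·d²x/dθ² = (232.9)²·(+0.016791) = +910.75 m/s²;  |a| = 910.75 m/s².

911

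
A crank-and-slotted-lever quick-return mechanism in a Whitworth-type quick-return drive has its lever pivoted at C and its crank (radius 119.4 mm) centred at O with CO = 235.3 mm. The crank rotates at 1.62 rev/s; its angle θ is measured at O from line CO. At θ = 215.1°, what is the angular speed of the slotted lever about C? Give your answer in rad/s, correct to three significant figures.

ω = 10.18 rad/s (from 1.62 rev/s).
Crank pin A relative to C: A = (d + r cosθ, r sinθ); lever angle φ = atan2(r sinθ, d + r cosθ).
Differentiating tanφ: φ̇ = rω(d cosθ + r)/(d² + r² + 2dr cosθ).
d² + r² + 2dr cosθ = |CA|² = 0.0236509 m²;  d cosθ + r = -0.073111 m.
|ω_lever| = |0.1194·10.18·-0.073111| / 0.0236509 = 3.7569 rad/s.

3.76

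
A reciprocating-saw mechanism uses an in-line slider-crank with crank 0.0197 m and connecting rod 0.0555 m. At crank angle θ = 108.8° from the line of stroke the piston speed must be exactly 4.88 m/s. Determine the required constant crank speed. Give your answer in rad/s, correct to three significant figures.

For an in-line slider-crank, |v_piston| = rω|sinθ|·[1 + r cosθ/√(L² − r² sin²θ)].
With r = 0.0197 m, L = 0.0555 m, θ = 108.8°: the bracketed kinematic factor |dx/dθ| = 0.016384 m.
ω = v/|dx/dθ| = 4.88/0.016384 = 297.85 rad/s.

298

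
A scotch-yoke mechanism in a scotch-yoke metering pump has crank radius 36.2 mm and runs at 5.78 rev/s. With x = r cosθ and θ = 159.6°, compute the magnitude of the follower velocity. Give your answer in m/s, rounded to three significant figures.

ω = 36.32 rad/s (from 5.78 rev/s).
x = r cosθ ⇒ ẋ = −rω sinθ.
|v| = rω|sinθ| = 0.0362·36.32·|sin 159.6°| = 0.45826 m/s.

0.458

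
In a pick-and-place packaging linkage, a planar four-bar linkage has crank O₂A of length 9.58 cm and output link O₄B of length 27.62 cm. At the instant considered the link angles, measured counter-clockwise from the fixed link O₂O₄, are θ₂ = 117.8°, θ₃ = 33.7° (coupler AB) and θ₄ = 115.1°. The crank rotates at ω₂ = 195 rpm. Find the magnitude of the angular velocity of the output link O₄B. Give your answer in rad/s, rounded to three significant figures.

ω₂ = 20.42 rad/s (from 195 rpm).
Differentiating the loop-closure r₂e^{iθ₂}+r₃e^{iθ₃}=r₁+r₄e^{iθ₄} gives r₂ω₂e^{iθ₂}+r₃ω₃e^{iθ₃}=r₄ω₄e^{iθ₄}.
Eliminating the other unknown: ω₄ = r₂ω₂ sin(θ₂−θ₃) / [r₄ sin(θ₄−θ₃)].
Numerator sine = +0.99470; denominator sine = +0.98876.
Result = 0.0958·20.42·(+0.99470) / (0.2762·(+0.98876)) = +7.1254 rad/s; magnitude 7.1254 rad/s.

7.13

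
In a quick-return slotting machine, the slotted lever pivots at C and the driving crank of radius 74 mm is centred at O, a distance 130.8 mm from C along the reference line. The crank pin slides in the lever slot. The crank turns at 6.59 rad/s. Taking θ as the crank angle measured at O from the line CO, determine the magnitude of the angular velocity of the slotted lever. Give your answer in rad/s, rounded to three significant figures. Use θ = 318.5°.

2.26

ω = 6.59 rad/s
Crank pin A relative to C: A = (d + r cosθ, r sinθ); lever angle φ = atan2(r sinθ, d + r cosθ).
Differentiating tanφ: φ̇ = rω(d cosθ + r)/(d² + r² + 2dr cosθ).
d² + r² + 2dr cosθ = |CA|² = 0.0370832 m²;  d cosθ + r = +0.17196 m.
|ω_lever| = |0.074·6.59·+0.17196| / 0.0370832 = 2.2614 rad/s.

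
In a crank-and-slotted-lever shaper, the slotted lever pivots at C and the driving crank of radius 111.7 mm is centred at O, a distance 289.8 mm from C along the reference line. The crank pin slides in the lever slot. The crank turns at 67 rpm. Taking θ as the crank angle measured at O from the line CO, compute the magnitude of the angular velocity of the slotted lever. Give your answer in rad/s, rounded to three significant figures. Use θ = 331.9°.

ω = 7.016 rad/s (from 67 rpm).
Crank pin A relative to C: A = (d + r cosθ, r sinθ); lever angle φ = atan2(r sinθ, d + r cosθ).
Differentiating tanφ: φ̇ = rω(d cosθ + r)/(d² + r² + 2dr cosθ).
d² + r² + 2dr cosθ = |CA|² = 0.153571 m²;  d cosθ + r = +0.36734 m.
|ω_lever| = |0.1117·7.016·+0.36734| / 0.153571 = 1.8746 rad/s.

1.87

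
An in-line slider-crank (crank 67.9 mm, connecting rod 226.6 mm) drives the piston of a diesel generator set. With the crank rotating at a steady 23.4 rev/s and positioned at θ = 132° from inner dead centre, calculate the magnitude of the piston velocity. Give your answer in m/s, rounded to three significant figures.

ω = 2π·23.4 = 147 rad/s
For an in-line slider-crank, x = r cosθ + √(L² − r² sin²θ), so v = −rω sinθ·[1 + r cosθ/√(L² − r² sin²θ)].
With r = 0.0679 m, L = 0.2266 m, θ = 132°: √(L² − r² sin²θ) = 0.22091 m.
v = −0.0679·147·0.74314·[1 + 0.0679·-0.66913/0.22091] = -5.8931 m/s.
|v| = 5.8931 m/s.

5.89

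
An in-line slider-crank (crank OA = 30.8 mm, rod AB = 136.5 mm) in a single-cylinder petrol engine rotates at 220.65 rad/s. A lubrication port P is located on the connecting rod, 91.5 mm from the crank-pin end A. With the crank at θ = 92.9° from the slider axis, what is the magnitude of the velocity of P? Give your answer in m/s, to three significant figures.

6.73

ω = 220.7 rad/s.  Crank-pin speed |V_A| = rω = 6.796 m/s, perpendicular to OA.
Rod angle: sinφ = −(r/L) sinθ ⇒ φ = -13.024°; ω_rod = −rω cosθ/√(L²−r²sin²θ) = +2.5854 rad/s.
V_P = V_A + ω_rod × AP, with AP = 0.0915 m along the rod.
Components: V_Px = −rω sinθ − a·ω_rod·sinφ = -6.734 m/s;  V_Py = rω cosθ + a·ω_rod·cosφ = -0.11335 m/s.
|V_P| = √(V_Px² + V_Py²) = 6.735 m/s.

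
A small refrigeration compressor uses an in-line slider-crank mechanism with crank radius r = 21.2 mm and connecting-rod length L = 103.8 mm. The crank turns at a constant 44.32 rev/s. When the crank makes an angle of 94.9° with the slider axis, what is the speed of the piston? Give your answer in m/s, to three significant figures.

5.78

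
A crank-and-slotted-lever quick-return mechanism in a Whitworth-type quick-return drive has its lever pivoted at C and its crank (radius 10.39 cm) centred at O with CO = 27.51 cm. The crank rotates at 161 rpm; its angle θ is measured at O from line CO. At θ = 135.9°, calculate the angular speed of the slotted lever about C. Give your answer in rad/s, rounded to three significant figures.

ω = 16.86 rad/s (from 161 rpm).
Crank pin A relative to C: A = (d + r cosθ, r sinθ); lever angle φ = atan2(r sinθ, d + r cosθ).
Differentiating tanφ: φ̇ = rω(d cosθ + r)/(d² + r² + 2dr cosθ).
d² + r² + 2dr cosθ = |CA|² = 0.045423 m²;  d cosθ + r = -0.093657 m.
|ω_lever| = |0.1039·16.86·-0.093657| / 0.045423 = 3.6119 rad/s.

3.61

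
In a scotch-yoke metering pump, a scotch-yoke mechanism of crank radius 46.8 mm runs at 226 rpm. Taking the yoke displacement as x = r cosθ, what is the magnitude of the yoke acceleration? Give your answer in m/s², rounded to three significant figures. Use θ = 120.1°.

13.1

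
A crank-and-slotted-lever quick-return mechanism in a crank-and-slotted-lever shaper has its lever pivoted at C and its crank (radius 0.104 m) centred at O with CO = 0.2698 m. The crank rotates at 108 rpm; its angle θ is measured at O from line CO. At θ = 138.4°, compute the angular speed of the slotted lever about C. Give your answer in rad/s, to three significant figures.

2.76

ω = 11.31 rad/s (from 108 rpm).
Crank pin A relative to C: A = (d + r cosθ, r sinθ); lever angle φ = atan2(r sinθ, d + r cosθ).
Differentiating tanφ: φ̇ = rω(d cosθ + r)/(d² + r² + 2dr cosθ).
d² + r² + 2dr cosθ = |CA|² = 0.0416428 m²;  d cosθ + r = -0.097756 m.
|ω_lever| = |0.104·11.31·-0.097756| / 0.0416428 = 2.7611 rad/s.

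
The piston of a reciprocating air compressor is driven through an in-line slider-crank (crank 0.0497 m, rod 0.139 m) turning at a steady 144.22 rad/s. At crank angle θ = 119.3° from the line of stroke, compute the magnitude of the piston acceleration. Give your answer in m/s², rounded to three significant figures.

699

ω = 144.2 rad/s
x(θ) = r cosθ + √(L² − r² sin²θ); with ω constant, a = ω²·d²x/dθ².
d²x/dθ² = −r cosθ − r²(cos2θ)/√u − r⁴ sin²2θ/(4u^{3/2}),  u = L² − r² sin²θ = 0.0174425 m².
Substituting r = 0.0497 m, L = 0.139 m, θ = 119.3°: d²x/dθ² = +0.033584 m.
a = ω²·d²x/dθ² = (144.2)²·(+0.033584) = +698.53 m/s²;  |a| = 698.53 m/s².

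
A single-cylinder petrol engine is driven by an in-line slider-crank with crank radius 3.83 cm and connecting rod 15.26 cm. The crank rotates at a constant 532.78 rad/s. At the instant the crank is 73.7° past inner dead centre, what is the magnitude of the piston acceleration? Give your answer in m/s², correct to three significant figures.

ω = 532.8 rad/s
x(θ) = r cosθ + √(L² − r² sin²θ); with ω constant, a = ω²·d²x/dθ².
d²x/dθ² = −r cosθ − r²(cos2θ)/√u − r⁴ sin²2θ/(4u^{3/2}),  u = L² − r² sin²θ = 0.0219354 m².
Substituting r = 0.0383 m, L = 0.1526 m, θ = 73.7°: d²x/dθ² = -0.0024537 m.
a = ω²·d²x/dθ² = (532.8)²·(-0.0024537) = -696.49 m/s²;  |a| = 696.49 m/s².

696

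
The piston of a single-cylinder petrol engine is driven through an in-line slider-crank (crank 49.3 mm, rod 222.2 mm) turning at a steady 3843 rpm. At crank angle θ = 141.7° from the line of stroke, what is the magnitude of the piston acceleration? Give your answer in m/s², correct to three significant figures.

ω = 2π·3843/60 = 402.4 rad/s
x(θ) = r cosθ + √(L² − r² sin²θ); with ω constant, a = ω²·d²x/dθ².
d²x/dθ² = −r cosθ − r²(cos2θ)/√u − r⁴ sin²2θ/(4u^{3/2}),  u = L² − r² sin²θ = 0.0484392 m².
Substituting r = 0.0493 m, L = 0.2222 m, θ = 141.7°: d²x/dθ² = +0.035999 m.
a = ω²·d²x/dθ² = (402.4)²·(+0.035999) = +5830.3 m/s²;  |a| = 5830.3 m/s².

5830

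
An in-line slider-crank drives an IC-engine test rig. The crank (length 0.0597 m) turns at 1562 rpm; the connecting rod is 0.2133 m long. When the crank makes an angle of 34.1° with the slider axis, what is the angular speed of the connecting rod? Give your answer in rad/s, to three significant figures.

38.4

ω = 163.6 rad/s (converted from 1562 rpm).
The rod makes angle φ with the slider axis where L sinφ = r sinθ; differentiating, L cosφ·φ̇ = r ω cosθ.
L cosφ = √(L² − r² sin²θ) = 0.21066 m.
|ω_rod| = r ω |cosθ| / √(L² − r² sin²θ) = 0.0597·163.6·0.82806/0.21066 = 38.386 rad/s.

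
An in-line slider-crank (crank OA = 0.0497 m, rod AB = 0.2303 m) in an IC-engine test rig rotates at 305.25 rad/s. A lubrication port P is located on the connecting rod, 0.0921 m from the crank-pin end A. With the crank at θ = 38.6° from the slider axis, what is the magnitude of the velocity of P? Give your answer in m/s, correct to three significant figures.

ω = 305.2 rad/s.  Crank-pin speed |V_A| = rω = 15.171 m/s, perpendicular to OA.
Rod angle: sinφ = −(r/L) sinθ ⇒ φ = -7.738°; ω_rod = −rω cosθ/√(L²−r²sin²θ) = -51.955 rad/s.
V_P = V_A + ω_rod × AP, with AP = 0.0921 m along the rod.
Components: V_Px = −rω sinθ − a·ω_rod·sinφ = -10.109 m/s;  V_Py = rω cosθ + a·ω_rod·cosφ = +7.1149 m/s.
|V_P| = √(V_Px² + V_Py²) = 12.362 m/s.

12.4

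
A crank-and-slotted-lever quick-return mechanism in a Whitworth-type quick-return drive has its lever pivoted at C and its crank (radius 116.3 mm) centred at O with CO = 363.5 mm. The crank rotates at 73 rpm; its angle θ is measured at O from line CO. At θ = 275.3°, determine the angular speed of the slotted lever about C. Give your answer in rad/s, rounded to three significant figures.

0.868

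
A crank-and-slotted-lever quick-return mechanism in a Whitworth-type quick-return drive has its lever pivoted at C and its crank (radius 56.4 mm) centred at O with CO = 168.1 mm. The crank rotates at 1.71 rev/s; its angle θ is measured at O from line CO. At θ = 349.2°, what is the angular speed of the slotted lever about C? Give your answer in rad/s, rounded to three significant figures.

2.68

ω = 10.74 rad/s (from 1.71 rev/s).
Crank pin A relative to C: A = (d + r cosθ, r sinθ); lever angle φ = atan2(r sinθ, d + r cosθ).
Differentiating tanφ: φ̇ = rω(d cosθ + r)/(d² + r² + 2dr cosθ).
d² + r² + 2dr cosθ = |CA|² = 0.0500644 m²;  d cosθ + r = +0.22152 m.
|ω_lever| = |0.0564·10.74·+0.22152| / 0.0500644 = 2.6813 rad/s.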